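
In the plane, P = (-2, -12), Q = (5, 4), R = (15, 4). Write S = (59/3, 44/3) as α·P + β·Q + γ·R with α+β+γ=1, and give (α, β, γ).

Signed area of the reference triangle: [PQR] = ½·((-2)·(4−4) + 5·(4−(-12)) + 15·(-12−4)) = ½·(0 + 80 − 240) = -80.
[SQR] = ½·((59/3)·(4−4) + 5·(4−(44/3)) + 15·(44/3−4)) = ½·(0 − 160/3 + 160) = 160/3, so the P-coordinate is (160/3)/(-80) = -2/3.
[PSR] = ½·((-2)·(44/3−4) + (59/3)·(4−(-12)) + 15·(-12−(44/3))) = ½·(-64/3 + 944/3 − 400) = -160/3, so the Q-coordinate is 2/3.
[PQS] = ½·((-2)·(4−(44/3)) + 5·(44/3−(-12)) + (59/3)·(-12−4)) = ½·(64/3 + 400/3 − 944/3) = -80, so the R-coordinate is 1.
Check: -2/3 + 2/3 + 1 = 1.

(-2/3, 2/3, 1)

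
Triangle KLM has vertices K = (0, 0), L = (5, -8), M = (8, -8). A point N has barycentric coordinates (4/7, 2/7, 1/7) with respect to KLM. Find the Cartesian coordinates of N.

N = (4/7)·K + (2/7)·L + (1/7)·M.
x-coordinate: (4/7)·0 + (2/7)·5 + (1/7)·8 = 18/7.
y-coordinate: (4/7)·0 + (2/7)·(-8) + (1/7)·(-8) = -24/7.

(18/7, -24/7)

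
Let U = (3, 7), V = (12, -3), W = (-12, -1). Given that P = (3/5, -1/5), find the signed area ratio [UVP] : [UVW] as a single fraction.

[UVW] = ½·(3·(-3−(-1)) + 12·(-1−7) + (-12)·(7−(-3))) = ½·(-6 − 96 − 120) = -111.
[UVP] = ½·(3·(-3−(-1/5)) + 12·(-1/5−7) + (3/5)·(7−(-3))) = ½·(-42/5 − 432/5 + 6) = -222/5, so the ratio is (-222/5)/(-111) = 2/5.

2/5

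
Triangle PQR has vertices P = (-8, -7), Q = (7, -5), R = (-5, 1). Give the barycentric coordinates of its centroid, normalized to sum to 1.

(1/3, 1/3, 1/3)

The centroid is the average of the vertices, so each weight is 1/3.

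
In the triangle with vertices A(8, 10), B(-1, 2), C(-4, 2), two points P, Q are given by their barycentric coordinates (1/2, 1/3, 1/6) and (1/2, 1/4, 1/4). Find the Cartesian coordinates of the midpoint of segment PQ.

Barycentric coordinates of the midpoint are the average: (1/2, 7/24, 5/24).
Converting: (1/2)·A + (7/24)·B + (5/24)·C = (23/8, 6).

(23/8, 6)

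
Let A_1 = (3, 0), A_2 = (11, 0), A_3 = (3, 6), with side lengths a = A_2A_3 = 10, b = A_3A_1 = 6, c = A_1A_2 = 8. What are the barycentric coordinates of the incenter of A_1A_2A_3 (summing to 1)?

(5/12, 1/4, 1/3)

The incenter has barycentric coordinates proportional to the opposite side lengths: (10 : 6 : 8).
Normalizing by 10+6+8 = 24 gives (5/12, 1/4, 1/3).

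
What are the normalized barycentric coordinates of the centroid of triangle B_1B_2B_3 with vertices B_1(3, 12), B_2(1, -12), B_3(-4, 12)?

The centroid is the average of the vertices, so each weight is 1/3.

(1/3, 1/3, 1/3)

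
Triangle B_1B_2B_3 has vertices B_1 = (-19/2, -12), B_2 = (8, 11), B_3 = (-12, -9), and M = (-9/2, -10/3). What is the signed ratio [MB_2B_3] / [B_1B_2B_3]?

[B_1B_2B_3] = ½·((-19/2)·(11−(-9)) + 8·(-9−(-12)) + (-12)·(-12−11)) = ½·(-190 + 24 + 276) = 55.
[MB_2B_3] = ½·((-9/2)·(11−(-9)) + 8·(-9−(-10/3)) + (-12)·(-10/3−11)) = ½·(-90 − 136/3 + 172) = 55/3, so the ratio is (55/3)/55 = 1/3.

1/3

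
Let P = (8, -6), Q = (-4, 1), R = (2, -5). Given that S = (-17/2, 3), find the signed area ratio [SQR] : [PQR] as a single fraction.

-1/2

[PQR] = ½·(8·(1−(-5)) + (-4)·(-5−(-6)) + 2·(-6−1)) = ½·(48 − 4 − 14) = 15.
[SQR] = ½·((-17/2)·(1−(-5)) + (-4)·(-5−3) + 2·(3−1)) = ½·(-51 + 32 + 4) = -15/2, so the ratio is (-15/2)/15 = -1/2.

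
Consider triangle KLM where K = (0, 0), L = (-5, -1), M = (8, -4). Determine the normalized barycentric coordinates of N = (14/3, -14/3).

(-2/3, 2/3, 1)

Signed area of the reference triangle: [KLM] = ½·(0·(-1−(-4)) + (-5)·(-4−0) + 8·(0−(-1))) = ½·(0 + 20 + 8) = 14.
[NLM] = ½·((14/3)·(-1−(-4)) + (-5)·(-4−(-14/3)) + 8·(-14/3−(-1))) = ½·(14 − 10/3 − 88/3) = -28/3, so the K-coordinate is (-28/3)/14 = -2/3.
[KNM] = ½·(0·(-14/3−(-4)) + (14/3)·(-4−0) + 8·(0−(-14/3))) = ½·(0 − 56/3 + 112/3) = 28/3, so the L-coordinate is 2/3.
[KLN] = ½·(0·(-1−(-14/3)) + (-5)·(-14/3−0) + (14/3)·(0−(-1))) = ½·(0 + 70/3 + 14/3) = 14, so the M-coordinate is 1.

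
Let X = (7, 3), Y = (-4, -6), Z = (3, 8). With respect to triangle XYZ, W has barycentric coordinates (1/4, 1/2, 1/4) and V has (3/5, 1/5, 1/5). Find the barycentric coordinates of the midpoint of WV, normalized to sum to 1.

Since both coordinate triples sum to 1, the midpoint's barycentrics are the componentwise average.
(1/4+3/5)/2 = 17/40; similarly 7/20 and 9/40.

(17/40, 7/20, 9/40)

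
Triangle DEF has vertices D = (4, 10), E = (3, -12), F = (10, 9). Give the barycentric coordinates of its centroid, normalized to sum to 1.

The centroid is the average of the vertices, so each weight is 1/3.

(1/3, 1/3, 1/3)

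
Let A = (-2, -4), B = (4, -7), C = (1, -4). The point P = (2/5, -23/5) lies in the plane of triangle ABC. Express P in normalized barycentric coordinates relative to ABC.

(2/5, 1/5, 2/5)

Signed area of the reference triangle: [ABC] = ½·((-2)·(-7−(-4)) + 4·(-4−(-4)) + 1·(-4−(-7))) = ½·(6 + 0 + 3) = 9/2.
[PBC] = ½·((2/5)·(-7−(-4)) + 4·(-4−(-23/5)) + 1·(-23/5−(-7))) = ½·(-6/5 + 12/5 + 12/5) = 9/5, so the A-coordinate is (9/5)/(9/2) = 2/5.
[APC] = ½·((-2)·(-23/5−(-4)) + (2/5)·(-4−(-4)) + 1·(-4−(-23/5))) = ½·(6/5 + 0 + 3/5) = 9/10, so the B-coordinate is 1/5.
[ABP] = ½·((-2)·(-7−(-23/5)) + 4·(-23/5−(-4)) + (2/5)·(-4−(-7))) = ½·(24/5 − 12/5 + 6/5) = 9/5, so the C-coordinate is 2/5.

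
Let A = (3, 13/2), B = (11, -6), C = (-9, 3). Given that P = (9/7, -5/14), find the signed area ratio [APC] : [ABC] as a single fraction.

[ABC] = ½·(3·(-6−3) + 11·(3−(13/2)) + (-9)·(13/2−(-6))) = ½·(-27 − 77/2 − 225/2) = -89.
[APC] = ½·(3·(-5/14−3) + (9/7)·(3−(13/2)) + (-9)·(13/2−(-5/14))) = ½·(-141/14 − 9/2 − 432/7) = -267/7, so the ratio is (-267/7)/(-89) = 3/7.

3/7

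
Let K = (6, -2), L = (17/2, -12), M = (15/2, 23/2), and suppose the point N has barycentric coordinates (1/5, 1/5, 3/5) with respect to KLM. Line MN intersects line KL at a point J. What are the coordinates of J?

Line MN meets KL where the M-coordinate vanishes; zeroing N's M-weight and renormalizing leaves K, L-weights 1/5 : 1/5 → (1/2, 1/2).
So J = (1/2)·K + (1/2)·L = (29/4, -7).

(29/4, -7)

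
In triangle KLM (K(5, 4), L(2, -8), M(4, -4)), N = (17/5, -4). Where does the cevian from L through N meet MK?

Barycentric coordinates of N with respect to KLM: (1/5, 2/5, 2/5).
On side MK the L-coordinate is zero; dropping N's L-weight 2/5 and renormalizing the remaining 2/5 : 1/5 gives weights 2/3, 1/3 on M, K.
J = (2/3)·(4, -4) + (1/3)·(5, 4) = (13/3, -4/3).

(13/3, -4/3)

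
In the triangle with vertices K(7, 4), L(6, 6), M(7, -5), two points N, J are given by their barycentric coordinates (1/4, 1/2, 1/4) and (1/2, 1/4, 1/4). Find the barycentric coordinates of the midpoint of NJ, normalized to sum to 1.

(3/8, 3/8, 1/4)

Since both coordinate triples sum to 1, the midpoint's barycentrics are the componentwise average.
(1/4+1/2)/2 = 3/8; similarly 3/8 and 1/4.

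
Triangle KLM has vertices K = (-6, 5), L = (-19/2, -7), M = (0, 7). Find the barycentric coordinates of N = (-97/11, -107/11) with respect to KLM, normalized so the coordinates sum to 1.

(-6/11, 14/11, 3/11)

Signed area of the reference triangle: [KLM] = ½·((-6)·(-7−7) + (-19/2)·(7−5) + 0·(5−(-7))) = ½·(84 − 19 + 0) = 65/2.
[NLM] = ½·((-97/11)·(-7−7) + (-19/2)·(7−(-107/11)) + 0·(-107/11−(-7))) = ½·(1358/11 − 1748/11 + 0) = -195/11, so the K-coordinate is (-195/11)/(65/2) = -6/11.
[KNM] = ½·((-6)·(-107/11−7) + (-97/11)·(7−5) + 0·(5−(-107/11))) = ½·(1104/11 − 194/11 + 0) = 455/11, so the L-coordinate is 14/11.
[KLN] = ½·((-6)·(-7−(-107/11)) + (-19/2)·(-107/11−5) + (-97/11)·(5−(-7))) = ½·(-180/11 + 1539/11 − 1164/11) = 195/22, so the M-coordinate is 3/11.
Check: -6/11 + 14/11 + 3/11 = 1.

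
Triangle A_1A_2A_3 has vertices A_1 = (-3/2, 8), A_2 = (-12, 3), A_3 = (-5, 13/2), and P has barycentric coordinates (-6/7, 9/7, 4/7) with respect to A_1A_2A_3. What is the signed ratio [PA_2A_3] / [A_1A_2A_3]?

The signed ratio [PA_2A_3]/[A_1A_2A_3] equals the barycentric coordinate of P at vertex A_1, which is -6/7.

-6/7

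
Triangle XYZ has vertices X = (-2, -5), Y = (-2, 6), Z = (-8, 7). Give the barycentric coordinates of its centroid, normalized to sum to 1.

(1/3, 1/3, 1/3)

The centroid is the average of the vertices, so each weight is 1/3.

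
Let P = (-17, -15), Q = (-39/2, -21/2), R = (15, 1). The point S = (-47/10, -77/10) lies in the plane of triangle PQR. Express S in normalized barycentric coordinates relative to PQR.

Signed area of the reference triangle: [PQR] = ½·((-17)·(-21/2−1) + (-39/2)·(1−(-15)) + 15·(-15−(-21/2))) = ½·(391/2 − 312 − 135/2) = -92.
[SQR] = ½·((-47/10)·(-21/2−1) + (-39/2)·(1−(-77/10)) + 15·(-77/10−(-21/2))) = ½·(1081/20 − 3393/20 + 42) = -184/5, so the P-coordinate is (-184/5)/(-92) = 2/5.
[PSR] = ½·((-17)·(-77/10−1) + (-47/10)·(1−(-15)) + 15·(-15−(-77/10))) = ½·(1479/10 − 376/5 − 219/2) = -92/5, so the Q-coordinate is 1/5.
[PQS] = ½·((-17)·(-21/2−(-77/10)) + (-39/2)·(-77/10−(-15)) + (-47/10)·(-15−(-21/2))) = ½·(238/5 − 2847/20 + 423/20) = -184/5, so the R-coordinate is 2/5.
Check: 2/5 + 1/5 + 2/5 = 1.

(2/5, 1/5, 2/5)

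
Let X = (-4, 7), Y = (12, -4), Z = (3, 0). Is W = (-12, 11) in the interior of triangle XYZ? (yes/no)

Barycentric coordinates of W: (39/35, -4/5, 24/35).
The three coordinates are positive, negative, positive; a point is interior exactly when all three are positive.

no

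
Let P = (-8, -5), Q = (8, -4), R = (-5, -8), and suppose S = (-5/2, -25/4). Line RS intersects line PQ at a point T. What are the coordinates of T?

(0, -9/2)

Barycentric coordinates of S with respect to PQR: (1/4, 1/4, 1/2).
On side PQ the R-coordinate is zero; dropping S's R-weight 1/2 and renormalizing the remaining 1/4 : 1/4 gives weights 1/2, 1/2 on P, Q.
T = (1/2)·(-8, -5) + (1/2)·(8, -4) = (0, -9/2).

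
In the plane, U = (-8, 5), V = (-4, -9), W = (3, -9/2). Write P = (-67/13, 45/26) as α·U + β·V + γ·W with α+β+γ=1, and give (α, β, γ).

(9/13, 1/13, 3/13)

Signed area of the reference triangle: [UVW] = ½·((-8)·(-9−(-9/2)) + (-4)·(-9/2−5) + 3·(5−(-9))) = ½·(36 + 38 + 42) = 58.
[PVW] = ½·((-67/13)·(-9−(-9/2)) + (-4)·(-9/2−(45/26)) + 3·(45/26−(-9))) = ½·(603/26 + 324/13 + 837/26) = 522/13, so the U-coordinate is (522/13)/58 = 9/13.
[UPW] = ½·((-8)·(45/26−(-9/2)) + (-67/13)·(-9/2−5) + 3·(5−(45/26))) = ½·(-648/13 + 1273/26 + 255/26) = 58/13, so the V-coordinate is 1/13.
[UVP] = ½·((-8)·(-9−(45/26)) + (-4)·(45/26−5) + (-67/13)·(5−(-9))) = ½·(1116/13 + 170/13 − 938/13) = 174/13, so the W-coordinate is 3/13.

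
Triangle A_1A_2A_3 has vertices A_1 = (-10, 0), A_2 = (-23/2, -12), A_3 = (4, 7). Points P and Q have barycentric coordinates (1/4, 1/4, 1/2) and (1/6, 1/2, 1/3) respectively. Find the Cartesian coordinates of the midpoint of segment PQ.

Barycentric coordinates of the midpoint are the average: (5/24, 3/8, 5/12).
Converting: (5/24)·A_1 + (3/8)·A_2 + (5/12)·A_3 = (-227/48, -19/12).

(-227/48, -19/12)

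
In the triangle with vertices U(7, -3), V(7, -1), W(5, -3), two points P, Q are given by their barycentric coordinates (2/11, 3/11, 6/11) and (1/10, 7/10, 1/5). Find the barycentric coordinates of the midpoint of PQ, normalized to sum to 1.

(31/220, 107/220, 41/110)

Since both coordinate triples sum to 1, the midpoint's barycentrics are the componentwise average.
(2/11+1/10)/2 = 31/220; similarly 107/220 and 41/110.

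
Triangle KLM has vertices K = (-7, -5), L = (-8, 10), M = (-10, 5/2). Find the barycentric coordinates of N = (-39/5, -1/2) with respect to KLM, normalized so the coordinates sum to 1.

(3/5, 1/5, 1/5)

Signed area of the reference triangle: [KLM] = ½·((-7)·(10−(5/2)) + (-8)·(5/2−(-5)) + (-10)·(-5−10)) = ½·(-105/2 − 60 + 150) = 75/4.
[NLM] = ½·((-39/5)·(10−(5/2)) + (-8)·(5/2−(-1/2)) + (-10)·(-1/2−10)) = ½·(-117/2 − 24 + 105) = 45/4, so the K-coordinate is (45/4)/(75/4) = 3/5.
[KNM] = ½·((-7)·(-1/2−(5/2)) + (-39/5)·(5/2−(-5)) + (-10)·(-5−(-1/2))) = ½·(21 − 117/2 + 45) = 15/4, so the L-coordinate is 1/5.
[KLN] = ½·((-7)·(10−(-1/2)) + (-8)·(-1/2−(-5)) + (-39/5)·(-5−10)) = ½·(-147/2 − 36 + 117) = 15/4, so the M-coordinate is 1/5.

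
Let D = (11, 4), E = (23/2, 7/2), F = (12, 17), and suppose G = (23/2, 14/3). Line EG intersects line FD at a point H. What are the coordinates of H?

(23/2, 21/2)

Barycentric coordinates of G with respect to DEF: (1/12, 5/6, 1/12).
On side FD the E-coordinate is zero; dropping G's E-weight 5/6 and renormalizing the remaining 1/12 : 1/12 gives weights 1/2, 1/2 on F, D.
H = (1/2)·(12, 17) + (1/2)·(11, 4) = (23/2, 21/2).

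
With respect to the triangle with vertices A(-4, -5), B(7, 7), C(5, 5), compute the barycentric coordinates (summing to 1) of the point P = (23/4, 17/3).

Signed area of the reference triangle: [ABC] = ½·((-4)·(7−5) + 7·(5−(-5)) + 5·(-5−7)) = ½·(-8 + 70 − 60) = 1.
[PBC] = ½·((23/4)·(7−5) + 7·(5−(17/3)) + 5·(17/3−7)) = ½·(23/2 − 14/3 − 20/3) = 1/12, so the A-coordinate is (1/12)/1 = 1/12.
[APC] = ½·((-4)·(17/3−5) + (23/4)·(5−(-5)) + 5·(-5−(17/3))) = ½·(-8/3 + 115/2 − 160/3) = 3/4, so the B-coordinate is 3/4.
[ABP] = ½·((-4)·(7−(17/3)) + 7·(17/3−(-5)) + (23/4)·(-5−7)) = ½·(-16/3 + 224/3 − 69) = 1/6, so the C-coordinate is 1/6.

(1/12, 3/4, 1/6)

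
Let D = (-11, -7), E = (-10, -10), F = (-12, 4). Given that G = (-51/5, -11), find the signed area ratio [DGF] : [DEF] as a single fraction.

[DEF] = ½·((-11)·(-10−4) + (-10)·(4−(-7)) + (-12)·(-7−(-10))) = ½·(154 − 110 − 36) = 4.
[DGF] = ½·((-11)·(-11−4) + (-51/5)·(4−(-7)) + (-12)·(-7−(-11))) = ½·(165 − 561/5 − 48) = 12/5, so the ratio is (12/5)/4 = 3/5.

3/5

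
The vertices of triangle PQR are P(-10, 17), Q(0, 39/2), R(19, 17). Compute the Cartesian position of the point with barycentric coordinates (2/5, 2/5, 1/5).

S = (2/5)·P + (2/5)·Q + (1/5)·R.
x-coordinate: (2/5)·(-10) + (2/5)·0 + (1/5)·19 = -1/5.
y-coordinate: (2/5)·17 + (2/5)·(39/2) + (1/5)·17 = 18.

(-1/5, 18)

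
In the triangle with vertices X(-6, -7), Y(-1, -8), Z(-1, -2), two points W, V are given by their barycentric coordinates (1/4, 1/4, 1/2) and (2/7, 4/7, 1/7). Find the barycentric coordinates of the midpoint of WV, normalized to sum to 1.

(15/56, 23/56, 9/28)

Since both coordinate triples sum to 1, the midpoint's barycentrics are the componentwise average.
(1/4+2/7)/2 = 15/56; similarly 23/56 and 9/28.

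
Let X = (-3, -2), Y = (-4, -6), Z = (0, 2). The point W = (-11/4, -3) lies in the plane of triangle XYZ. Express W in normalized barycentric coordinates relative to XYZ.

Signed area of the reference triangle: [XYZ] = ½·((-3)·(-6−2) + (-4)·(2−(-2)) + 0·(-2−(-6))) = ½·(24 − 16 + 0) = 4.
[WYZ] = ½·((-11/4)·(-6−2) + (-4)·(2−(-3)) + 0·(-3−(-6))) = ½·(22 − 20 + 0) = 1, so the X-coordinate is 1/4 = 1/4.
[XWZ] = ½·((-3)·(-3−2) + (-11/4)·(2−(-2)) + 0·(-2−(-3))) = ½·(15 − 11 + 0) = 2, so the Y-coordinate is 1/2.
[XYW] = ½·((-3)·(-6−(-3)) + (-4)·(-3−(-2)) + (-11/4)·(-2−(-6))) = ½·(9 + 4 − 11) = 1, so the Z-coordinate is 1/4.

(1/4, 1/2, 1/4)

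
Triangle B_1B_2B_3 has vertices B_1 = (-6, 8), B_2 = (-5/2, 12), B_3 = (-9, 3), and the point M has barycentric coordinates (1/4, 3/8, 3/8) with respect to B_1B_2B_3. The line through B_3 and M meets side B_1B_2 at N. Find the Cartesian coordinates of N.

(-39/10, 52/5)

Line B_3M meets B_1B_2 where the B_3-coordinate vanishes; zeroing M's B_3-weight and renormalizing leaves B_1, B_2-weights 1/4 : 3/8 → (2/5, 3/5).
So N = (2/5)·B_1 + (3/5)·B_2 = (-39/10, 52/5).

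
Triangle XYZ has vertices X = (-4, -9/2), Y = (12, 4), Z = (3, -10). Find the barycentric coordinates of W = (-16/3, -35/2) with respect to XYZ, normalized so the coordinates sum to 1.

(1/3, -2/3, 4/3)

Signed area of the reference triangle: [XYZ] = ½·((-4)·(4−(-10)) + 12·(-10−(-9/2)) + 3·(-9/2−4)) = ½·(-56 − 66 − 51/2) = -295/4.
[WYZ] = ½·((-16/3)·(4−(-10)) + 12·(-10−(-35/2)) + 3·(-35/2−4)) = ½·(-224/3 + 90 − 129/2) = -295/12, so the X-coordinate is (-295/12)/(-295/4) = 1/3.
[XWZ] = ½·((-4)·(-35/2−(-10)) + (-16/3)·(-10−(-9/2)) + 3·(-9/2−(-35/2))) = ½·(30 + 88/3 + 39) = 295/6, so the Y-coordinate is -2/3.
[XYW] = ½·((-4)·(4−(-35/2)) + 12·(-35/2−(-9/2)) + (-16/3)·(-9/2−4)) = ½·(-86 − 156 + 136/3) = -295/3, so the Z-coordinate is 4/3.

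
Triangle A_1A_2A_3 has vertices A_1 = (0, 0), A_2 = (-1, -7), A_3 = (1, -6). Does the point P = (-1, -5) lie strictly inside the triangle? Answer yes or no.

no

Barycentric coordinates of P: (4/13, 11/13, -2/13).
The three coordinates are positive, positive, negative; a point is interior exactly when all three are positive.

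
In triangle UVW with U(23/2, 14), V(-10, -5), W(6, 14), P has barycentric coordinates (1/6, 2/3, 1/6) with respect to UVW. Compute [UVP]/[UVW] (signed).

The signed ratio [UVP]/[UVW] equals the barycentric coordinate of P at vertex W, which is 1/6.

1/6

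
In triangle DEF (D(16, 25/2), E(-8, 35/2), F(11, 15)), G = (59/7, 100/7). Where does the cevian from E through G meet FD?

(15, 13)

Barycentric coordinates of G with respect to DEF: (4/7, 2/7, 1/7).
On side FD the E-coordinate is zero; dropping G's E-weight 2/7 and renormalizing the remaining 1/7 : 4/7 gives weights 1/5, 4/5 on F, D.
H = (1/5)·(11, 15) + (4/5)·(16, 25/2) = (15, 13).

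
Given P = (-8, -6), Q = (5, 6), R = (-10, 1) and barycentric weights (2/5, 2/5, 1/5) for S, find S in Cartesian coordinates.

S = (2/5)·P + (2/5)·Q + (1/5)·R.
x-coordinate: (2/5)·(-8) + (2/5)·5 + (1/5)·(-10) = -16/5.
y-coordinate: (2/5)·(-6) + (2/5)·6 + (1/5)·1 = 1/5.

(-16/5, 1/5)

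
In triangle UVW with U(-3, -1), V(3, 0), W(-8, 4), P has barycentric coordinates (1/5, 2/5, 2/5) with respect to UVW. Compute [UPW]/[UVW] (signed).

2/5

The signed ratio [UPW]/[UVW] equals the barycentric coordinate of P at vertex V, which is 2/5.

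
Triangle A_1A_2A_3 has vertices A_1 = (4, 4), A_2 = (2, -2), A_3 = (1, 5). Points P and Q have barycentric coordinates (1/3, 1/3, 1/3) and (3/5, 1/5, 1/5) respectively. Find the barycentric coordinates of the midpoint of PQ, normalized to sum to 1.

Since both coordinate triples sum to 1, the midpoint's barycentrics are the componentwise average.
(1/3+3/5)/2 = 7/15; similarly 4/15 and 4/15.

(7/15, 4/15, 4/15)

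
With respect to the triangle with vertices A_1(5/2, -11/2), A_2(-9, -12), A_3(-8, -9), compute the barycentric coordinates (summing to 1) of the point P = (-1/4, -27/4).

Signed area of the reference triangle: [A_1A_2A_3] = ½·((5/2)·(-12−(-9)) + (-9)·(-9−(-11/2)) + (-8)·(-11/2−(-12))) = ½·(-15/2 + 63/2 − 52) = -14.
[PA_2A_3] = ½·((-1/4)·(-12−(-9)) + (-9)·(-9−(-27/4)) + (-8)·(-27/4−(-12))) = ½·(3/4 + 81/4 − 42) = -21/2, so the A_1-coordinate is (-21/2)/(-14) = 3/4.
[A_1PA_3] = ½·((5/2)·(-27/4−(-9)) + (-1/4)·(-9−(-11/2)) + (-8)·(-11/2−(-27/4))) = ½·(45/8 + 7/8 − 10) = -7/4, so the A_2-coordinate is 1/8.
[A_1A_2P] = ½·((5/2)·(-12−(-27/4)) + (-9)·(-27/4−(-11/2)) + (-1/4)·(-11/2−(-12))) = ½·(-105/8 + 45/4 − 13/8) = -7/4, so the A_3-coordinate is 1/8.

(3/4, 1/8, 1/8)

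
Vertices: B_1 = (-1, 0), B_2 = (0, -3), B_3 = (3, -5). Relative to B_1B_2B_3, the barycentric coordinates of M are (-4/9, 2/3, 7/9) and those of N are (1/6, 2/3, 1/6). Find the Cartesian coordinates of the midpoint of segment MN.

Barycentric coordinates of the midpoint are the average: (-5/36, 2/3, 17/36).
Converting: (-5/36)·B_1 + (2/3)·B_2 + (17/36)·B_3 = (14/9, -157/36).

(14/9, -157/36)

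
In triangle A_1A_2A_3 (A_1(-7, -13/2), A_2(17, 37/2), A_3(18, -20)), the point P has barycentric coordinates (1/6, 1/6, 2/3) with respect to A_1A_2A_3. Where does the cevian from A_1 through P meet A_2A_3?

Line A_1P meets A_2A_3 where the A_1-coordinate vanishes; zeroing P's A_1-weight and renormalizing leaves A_2, A_3-weights 1/6 : 2/3 → (1/5, 4/5).
So Q = (1/5)·A_2 + (4/5)·A_3 = (89/5, -123/10).

(89/5, -123/10)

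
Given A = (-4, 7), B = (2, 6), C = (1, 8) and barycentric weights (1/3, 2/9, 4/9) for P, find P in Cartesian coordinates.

(-4/9, 65/9)

P = (1/3)·A + (2/9)·B + (4/9)·C.
x-coordinate: (1/3)·(-4) + (2/9)·2 + (4/9)·1 = -4/9.
y-coordinate: (1/3)·7 + (2/9)·6 + (4/9)·8 = 65/9.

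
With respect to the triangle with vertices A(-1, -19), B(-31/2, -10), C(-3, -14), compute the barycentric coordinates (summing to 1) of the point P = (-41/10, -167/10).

Signed area of the reference triangle: [ABC] = ½·((-1)·(-10−(-14)) + (-31/2)·(-14−(-19)) + (-3)·(-19−(-10))) = ½·(-4 − 155/2 + 27) = -109/4.
[PBC] = ½·((-41/10)·(-10−(-14)) + (-31/2)·(-14−(-167/10)) + (-3)·(-167/10−(-10))) = ½·(-82/5 − 837/20 + 201/10) = -763/40, so the A-coordinate is (-763/40)/(-109/4) = 7/10.
[APC] = ½·((-1)·(-167/10−(-14)) + (-41/10)·(-14−(-19)) + (-3)·(-19−(-167/10))) = ½·(27/10 − 41/2 + 69/10) = -109/20, so the B-coordinate is 1/5.
[ABP] = ½·((-1)·(-10−(-167/10)) + (-31/2)·(-167/10−(-19)) + (-41/10)·(-19−(-10))) = ½·(-67/10 − 713/20 + 369/10) = -109/40, so the C-coordinate is 1/10.
Check: 7/10 + 1/5 + 1/10 = 1.

(7/10, 1/5, 1/10)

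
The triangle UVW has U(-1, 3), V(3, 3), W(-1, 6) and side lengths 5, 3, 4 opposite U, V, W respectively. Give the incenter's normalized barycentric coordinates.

The incenter has barycentric coordinates proportional to the opposite side lengths: (5 : 3 : 4).
Normalizing by 5+3+4 = 12 gives (5/12, 1/4, 1/3).

(5/12, 1/4, 1/3)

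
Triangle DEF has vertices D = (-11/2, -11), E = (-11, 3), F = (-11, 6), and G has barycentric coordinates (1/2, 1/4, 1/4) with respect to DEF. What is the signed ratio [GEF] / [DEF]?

The signed ratio [GEF]/[DEF] equals the barycentric coordinate of G at vertex D, which is 1/2.

1/2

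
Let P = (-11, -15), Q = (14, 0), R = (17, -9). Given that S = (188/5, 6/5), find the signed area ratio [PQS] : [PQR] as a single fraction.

[PQR] = ½·((-11)·(0−(-9)) + 14·(-9−(-15)) + 17·(-15−0)) = ½·(-99 + 84 − 255) = -135.
[PQS] = ½·((-11)·(0−(6/5)) + 14·(6/5−(-15)) + (188/5)·(-15−0)) = ½·(66/5 + 1134/5 − 564) = -162, so the ratio is (-162)/(-135) = 6/5.

6/5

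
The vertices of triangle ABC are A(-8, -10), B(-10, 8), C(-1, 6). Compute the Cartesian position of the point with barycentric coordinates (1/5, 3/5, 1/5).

P = (1/5)·A + (3/5)·B + (1/5)·C.
x-coordinate: (1/5)·(-8) + (3/5)·(-10) + (1/5)·(-1) = -39/5.
y-coordinate: (1/5)·(-10) + (3/5)·8 + (1/5)·6 = 4.

(-39/5, 4)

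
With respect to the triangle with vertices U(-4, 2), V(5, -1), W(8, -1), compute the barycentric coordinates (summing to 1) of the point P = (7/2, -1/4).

Signed area of the reference triangle: [UVW] = ½·((-4)·(-1−(-1)) + 5·(-1−2) + 8·(2−(-1))) = ½·(0 − 15 + 24) = 9/2.
[PVW] = ½·((7/2)·(-1−(-1)) + 5·(-1−(-1/4)) + 8·(-1/4−(-1))) = ½·(0 − 15/4 + 6) = 9/8, so the U-coordinate is (9/8)/(9/2) = 1/4.
[UPW] = ½·((-4)·(-1/4−(-1)) + (7/2)·(-1−2) + 8·(2−(-1/4))) = ½·(-3 − 21/2 + 18) = 9/4, so the V-coordinate is 1/2.
[UVP] = ½·((-4)·(-1−(-1/4)) + 5·(-1/4−2) + (7/2)·(2−(-1))) = ½·(3 − 45/4 + 21/2) = 9/8, so the W-coordinate is 1/4.

(1/4, 1/2, 1/4)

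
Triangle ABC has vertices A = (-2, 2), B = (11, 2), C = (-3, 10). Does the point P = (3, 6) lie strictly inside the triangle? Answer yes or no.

yes

Barycentric coordinates of P: (1/13, 11/26, 1/2).
The three coordinates are positive, positive, positive; a point is interior exactly when all three are positive.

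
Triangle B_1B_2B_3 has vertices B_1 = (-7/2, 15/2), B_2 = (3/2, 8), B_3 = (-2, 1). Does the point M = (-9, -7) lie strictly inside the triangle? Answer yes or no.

no

Barycentric coordinates of M: (12/19, -230/133, 279/133).
The three coordinates are positive, negative, positive; a point is interior exactly when all three are positive.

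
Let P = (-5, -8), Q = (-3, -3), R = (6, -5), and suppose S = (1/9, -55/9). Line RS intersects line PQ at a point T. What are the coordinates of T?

Barycentric coordinates of S with respect to PQR: (4/9, 1/9, 4/9).
On side PQ the R-coordinate is zero; dropping S's R-weight 4/9 and renormalizing the remaining 4/9 : 1/9 gives weights 4/5, 1/5 on P, Q.
T = (4/5)·(-5, -8) + (1/5)·(-3, -3) = (-23/5, -7).

(-23/5, -7)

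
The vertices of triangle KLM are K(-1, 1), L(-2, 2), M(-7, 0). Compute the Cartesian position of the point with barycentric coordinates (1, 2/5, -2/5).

(1, 9/5)

N = 1·K + (2/5)·L + (-2/5)·M.
x-coordinate: 1·(-1) + (2/5)·(-2) + (-2/5)·(-7) = 1.
y-coordinate: 1·1 + (2/5)·2 + (-2/5)·0 = 9/5.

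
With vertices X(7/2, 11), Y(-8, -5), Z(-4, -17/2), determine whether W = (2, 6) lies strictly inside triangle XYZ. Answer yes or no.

no

Barycentric coordinates of W: (316/417, -11/139, 134/417).
The three coordinates are positive, negative, positive; a point is interior exactly when all three are positive.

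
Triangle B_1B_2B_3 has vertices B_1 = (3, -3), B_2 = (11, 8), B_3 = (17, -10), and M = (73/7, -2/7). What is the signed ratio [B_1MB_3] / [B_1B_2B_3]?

3/7

[B_1B_2B_3] = ½·(3·(8−(-10)) + 11·(-10−(-3)) + 17·(-3−8)) = ½·(54 − 77 − 187) = -105.
[B_1MB_3] = ½·(3·(-2/7−(-10)) + (73/7)·(-10−(-3)) + 17·(-3−(-2/7))) = ½·(204/7 − 73 − 323/7) = -45, so the ratio is (-45)/(-105) = 3/7.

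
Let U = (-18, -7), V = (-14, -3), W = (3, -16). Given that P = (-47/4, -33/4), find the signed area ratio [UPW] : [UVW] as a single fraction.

[UVW] = ½·((-18)·(-3−(-16)) + (-14)·(-16−(-7)) + 3·(-7−(-3))) = ½·(-234 + 126 − 12) = -60.
[UPW] = ½·((-18)·(-33/4−(-16)) + (-47/4)·(-16−(-7)) + 3·(-7−(-33/4))) = ½·(-279/2 + 423/4 + 15/4) = -15, so the ratio is (-15)/(-60) = 1/4.

1/4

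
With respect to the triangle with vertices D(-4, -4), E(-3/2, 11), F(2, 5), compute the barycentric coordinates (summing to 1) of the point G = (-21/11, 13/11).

Signed area of the reference triangle: [DEF] = ½·((-4)·(11−5) + (-3/2)·(5−(-4)) + 2·(-4−11)) = ½·(-24 − 27/2 − 30) = -135/4.
[GEF] = ½·((-21/11)·(11−5) + (-3/2)·(5−(13/11)) + 2·(13/11−11)) = ½·(-126/11 − 63/11 − 216/11) = -405/22, so the D-coordinate is (-405/22)/(-135/4) = 6/11.
[DGF] = ½·((-4)·(13/11−5) + (-21/11)·(5−(-4)) + 2·(-4−(13/11))) = ½·(168/11 − 189/11 − 114/11) = -135/22, so the E-coordinate is 2/11.
[DEG] = ½·((-4)·(11−(13/11)) + (-3/2)·(13/11−(-4)) + (-21/11)·(-4−11)) = ½·(-432/11 − 171/22 + 315/11) = -405/44, so the F-coordinate is 3/11.

(6/11, 2/11, 3/11)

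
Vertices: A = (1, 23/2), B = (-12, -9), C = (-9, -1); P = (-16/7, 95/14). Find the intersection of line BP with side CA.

Barycentric coordinates of P with respect to ABC: (5/7, 1/7, 1/7).
On side CA the B-coordinate is zero; dropping P's B-weight 1/7 and renormalizing the remaining 1/7 : 5/7 gives weights 1/6, 5/6 on C, A.
Q = (1/6)·(-9, -1) + (5/6)·(1, 23/2) = (-2/3, 113/12).

(-2/3, 113/12)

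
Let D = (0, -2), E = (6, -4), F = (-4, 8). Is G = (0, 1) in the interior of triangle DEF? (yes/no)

Barycentric coordinates of G: (11/26, 3/13, 9/26).
The three coordinates are positive, positive, positive; a point is interior exactly when all three are positive.

yes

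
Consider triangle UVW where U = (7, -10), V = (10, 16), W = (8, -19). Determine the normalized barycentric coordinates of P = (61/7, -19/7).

(1/7, 3/7, 3/7)

Signed area of the reference triangle: [UVW] = ½·(7·(16−(-19)) + 10·(-19−(-10)) + 8·(-10−16)) = ½·(245 − 90 − 208) = -53/2.
[PVW] = ½·((61/7)·(16−(-19)) + 10·(-19−(-19/7)) + 8·(-19/7−16)) = ½·(305 − 1140/7 − 1048/7) = -53/14, so the U-coordinate is (-53/14)/(-53/2) = 1/7.
[UPW] = ½·(7·(-19/7−(-19)) + (61/7)·(-19−(-10)) + 8·(-10−(-19/7))) = ½·(114 − 549/7 − 408/7) = -159/14, so the V-coordinate is 3/7.
[UVP] = ½·(7·(16−(-19/7)) + 10·(-19/7−(-10)) + (61/7)·(-10−16)) = ½·(131 + 510/7 − 1586/7) = -159/14, so the W-coordinate is 3/7.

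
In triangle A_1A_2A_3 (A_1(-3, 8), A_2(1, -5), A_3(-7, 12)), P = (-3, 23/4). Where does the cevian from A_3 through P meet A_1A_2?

(-5/3, 11/3)

Barycentric coordinates of P with respect to A_1A_2A_3: (1/2, 1/4, 1/4).
On side A_1A_2 the A_3-coordinate is zero; dropping P's A_3-weight 1/4 and renormalizing the remaining 1/2 : 1/4 gives weights 2/3, 1/3 on A_1, A_2.
Q = (2/3)·(-3, 8) + (1/3)·(1, -5) = (-5/3, 11/3).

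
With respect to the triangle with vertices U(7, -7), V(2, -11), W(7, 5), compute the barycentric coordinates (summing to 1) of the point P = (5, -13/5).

Signed area of the reference triangle: [UVW] = ½·(7·(-11−5) + 2·(5−(-7)) + 7·(-7−(-11))) = ½·(-112 + 24 + 28) = -30.
[PVW] = ½·(5·(-11−5) + 2·(5−(-13/5)) + 7·(-13/5−(-11))) = ½·(-80 + 76/5 + 294/5) = -3, so the U-coordinate is (-3)/(-30) = 1/10.
[UPW] = ½·(7·(-13/5−5) + 5·(5−(-7)) + 7·(-7−(-13/5))) = ½·(-266/5 + 60 − 154/5) = -12, so the V-coordinate is 2/5.
[UVP] = ½·(7·(-11−(-13/5)) + 2·(-13/5−(-7)) + 5·(-7−(-11))) = ½·(-294/5 + 44/5 + 20) = -15, so the W-coordinate is 1/2.
Check: 1/10 + 2/5 + 1/2 = 1.

(1/10, 2/5, 1/2)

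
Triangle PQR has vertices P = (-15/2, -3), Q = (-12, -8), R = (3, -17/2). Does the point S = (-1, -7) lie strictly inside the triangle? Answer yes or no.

yes

Barycentric coordinates of S: (82/309, 25/309, 202/309).
The three coordinates are positive, positive, positive; a point is interior exactly when all three are positive.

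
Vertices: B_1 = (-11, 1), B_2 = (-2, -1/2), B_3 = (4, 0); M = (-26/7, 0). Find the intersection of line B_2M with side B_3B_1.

Barycentric coordinates of M with respect to B_1B_2B_3: (2/7, 4/7, 1/7).
On side B_3B_1 the B_2-coordinate is zero; dropping M's B_2-weight 4/7 and renormalizing the remaining 1/7 : 2/7 gives weights 1/3, 2/3 on B_3, B_1.
N = (1/3)·(4, 0) + (2/3)·(-11, 1) = (-6, 2/3).

(-6, 2/3)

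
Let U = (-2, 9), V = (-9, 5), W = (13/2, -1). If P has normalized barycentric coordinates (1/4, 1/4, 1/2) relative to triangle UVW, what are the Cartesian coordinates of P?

P = (1/4)·U + (1/4)·V + (1/2)·W.
x-coordinate: (1/4)·(-2) + (1/4)·(-9) + (1/2)·(13/2) = 1/2.
y-coordinate: (1/4)·9 + (1/4)·5 + (1/2)·(-1) = 3.

(1/2, 3)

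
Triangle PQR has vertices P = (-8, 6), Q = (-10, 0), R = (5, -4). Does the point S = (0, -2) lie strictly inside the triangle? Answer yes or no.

Barycentric coordinates of S: (5/49, 12/49, 32/49).
The three coordinates are positive, positive, positive; a point is interior exactly when all three are positive.

yes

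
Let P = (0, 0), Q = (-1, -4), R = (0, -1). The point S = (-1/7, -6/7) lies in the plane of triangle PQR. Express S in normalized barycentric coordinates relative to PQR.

(4/7, 1/7, 2/7)

Signed area of the reference triangle: [PQR] = ½·(0·(-4−(-1)) + (-1)·(-1−0) + 0·(0−(-4))) = ½·(0 + 1 + 0) = 1/2.
[SQR] = ½·((-1/7)·(-4−(-1)) + (-1)·(-1−(-6/7)) + 0·(-6/7−(-4))) = ½·(3/7 + 1/7 + 0) = 2/7, so the P-coordinate is (2/7)/(1/2) = 4/7.
[PSR] = ½·(0·(-6/7−(-1)) + (-1/7)·(-1−0) + 0·(0−(-6/7))) = ½·(0 + 1/7 + 0) = 1/14, so the Q-coordinate is 1/7.
[PQS] = ½·(0·(-4−(-6/7)) + (-1)·(-6/7−0) + (-1/7)·(0−(-4))) = ½·(0 + 6/7 − 4/7) = 1/7, so the R-coordinate is 2/7.
Check: 4/7 + 1/7 + 2/7 = 1.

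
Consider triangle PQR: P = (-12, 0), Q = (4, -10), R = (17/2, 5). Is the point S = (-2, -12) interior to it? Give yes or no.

no

Barycentric coordinates of S: (27/95, 296/285, -92/285).
The three coordinates are positive, positive, negative; a point is interior exactly when all three are positive.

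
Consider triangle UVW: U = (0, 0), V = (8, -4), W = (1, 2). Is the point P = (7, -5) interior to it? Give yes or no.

no

Barycentric coordinates of P: (13/20, 19/20, -3/5).
The three coordinates are positive, positive, negative; a point is interior exactly when all three are positive.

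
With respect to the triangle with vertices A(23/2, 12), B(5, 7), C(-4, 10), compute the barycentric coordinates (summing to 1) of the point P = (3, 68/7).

Signed area of the reference triangle: [ABC] = ½·((23/2)·(7−10) + 5·(10−12) + (-4)·(12−7)) = ½·(-69/2 − 10 − 20) = -129/4.
[PBC] = ½·(3·(7−10) + 5·(10−(68/7)) + (-4)·(68/7−7)) = ½·(-9 + 10/7 − 76/7) = -129/14, so the A-coordinate is (-129/14)/(-129/4) = 2/7.
[APC] = ½·((23/2)·(68/7−10) + 3·(10−12) + (-4)·(12−(68/7))) = ½·(-23/7 − 6 − 64/7) = -129/14, so the B-coordinate is 2/7.
[ABP] = ½·((23/2)·(7−(68/7)) + 5·(68/7−12) + 3·(12−7)) = ½·(-437/14 − 80/7 + 15) = -387/28, so the C-coordinate is 3/7.

(2/7, 2/7, 3/7)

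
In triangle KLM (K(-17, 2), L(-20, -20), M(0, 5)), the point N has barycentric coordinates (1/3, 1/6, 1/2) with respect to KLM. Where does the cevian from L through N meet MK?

Line LN meets MK where the L-coordinate vanishes; zeroing N's L-weight and renormalizing leaves M, K-weights 1/2 : 1/3 → (3/5, 2/5).
So J = (3/5)·M + (2/5)·K = (-34/5, 19/5).

(-34/5, 19/5)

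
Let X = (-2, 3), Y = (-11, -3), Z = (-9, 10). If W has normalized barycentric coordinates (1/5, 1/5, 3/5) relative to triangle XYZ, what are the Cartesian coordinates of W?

(-8, 6)

W = (1/5)·X + (1/5)·Y + (3/5)·Z.
x-coordinate: (1/5)·(-2) + (1/5)·(-11) + (3/5)·(-9) = -8.
y-coordinate: (1/5)·3 + (1/5)·(-3) + (3/5)·10 = 6.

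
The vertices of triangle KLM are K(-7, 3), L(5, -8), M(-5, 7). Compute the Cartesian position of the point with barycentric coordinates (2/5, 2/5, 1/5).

N = (2/5)·K + (2/5)·L + (1/5)·M.
x-coordinate: (2/5)·(-7) + (2/5)·5 + (1/5)·(-5) = -9/5.
y-coordinate: (2/5)·3 + (2/5)·(-8) + (1/5)·7 = -3/5.

(-9/5, -3/5)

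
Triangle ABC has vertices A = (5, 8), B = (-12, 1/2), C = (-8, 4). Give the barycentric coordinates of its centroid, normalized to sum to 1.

(1/3, 1/3, 1/3)

The centroid is the average of the vertices, so each weight is 1/3.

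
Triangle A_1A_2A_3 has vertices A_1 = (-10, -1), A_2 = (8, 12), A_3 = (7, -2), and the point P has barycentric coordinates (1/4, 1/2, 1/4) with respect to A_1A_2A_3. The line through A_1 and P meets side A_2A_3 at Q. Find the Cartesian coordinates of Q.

Line A_1P meets A_2A_3 where the A_1-coordinate vanishes; zeroing P's A_1-weight and renormalizing leaves A_2, A_3-weights 1/2 : 1/4 → (2/3, 1/3).
So Q = (2/3)·A_2 + (1/3)·A_3 = (23/3, 22/3).

(23/3, 22/3)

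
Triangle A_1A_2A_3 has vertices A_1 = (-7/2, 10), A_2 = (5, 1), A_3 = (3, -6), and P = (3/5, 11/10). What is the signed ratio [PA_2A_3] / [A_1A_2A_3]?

2/5

[A_1A_2A_3] = ½·((-7/2)·(1−(-6)) + 5·(-6−10) + 3·(10−1)) = ½·(-49/2 − 80 + 27) = -155/4.
[PA_2A_3] = ½·((3/5)·(1−(-6)) + 5·(-6−(11/10)) + 3·(11/10−1)) = ½·(21/5 − 71/2 + 3/10) = -31/2, so the ratio is (-31/2)/(-155/4) = 2/5.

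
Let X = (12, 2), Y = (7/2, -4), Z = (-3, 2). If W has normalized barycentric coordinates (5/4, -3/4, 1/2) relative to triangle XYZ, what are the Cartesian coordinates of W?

W = (5/4)·X + (-3/4)·Y + (1/2)·Z.
x-coordinate: (5/4)·12 + (-3/4)·(7/2) + (1/2)·(-3) = 87/8.
y-coordinate: (5/4)·2 + (-3/4)·(-4) + (1/2)·2 = 13/2.

(87/8, 13/2)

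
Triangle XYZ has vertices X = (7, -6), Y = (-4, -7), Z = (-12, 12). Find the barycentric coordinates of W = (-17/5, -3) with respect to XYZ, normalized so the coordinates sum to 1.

Signed area of the reference triangle: [XYZ] = ½·(7·(-7−12) + (-4)·(12−(-6)) + (-12)·(-6−(-7))) = ½·(-133 − 72 − 12) = -217/2.
[WYZ] = ½·((-17/5)·(-7−12) + (-4)·(12−(-3)) + (-12)·(-3−(-7))) = ½·(323/5 − 60 − 48) = -217/10, so the X-coordinate is (-217/10)/(-217/2) = 1/5.
[XWZ] = ½·(7·(-3−12) + (-17/5)·(12−(-6)) + (-12)·(-6−(-3))) = ½·(-105 − 306/5 + 36) = -651/10, so the Y-coordinate is 3/5.
[XYW] = ½·(7·(-7−(-3)) + (-4)·(-3−(-6)) + (-17/5)·(-6−(-7))) = ½·(-28 − 12 − 17/5) = -217/10, so the Z-coordinate is 1/5.
Check: 1/5 + 3/5 + 1/5 = 1.

(1/5, 3/5, 1/5)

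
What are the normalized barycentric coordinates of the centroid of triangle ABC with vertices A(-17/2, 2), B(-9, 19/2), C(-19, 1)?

(1/3, 1/3, 1/3)

The centroid is the average of the vertices, so each weight is 1/3.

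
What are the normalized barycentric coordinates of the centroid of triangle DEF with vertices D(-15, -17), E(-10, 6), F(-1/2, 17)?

The centroid is the average of the vertices, so each weight is 1/3.

(1/3, 1/3, 1/3)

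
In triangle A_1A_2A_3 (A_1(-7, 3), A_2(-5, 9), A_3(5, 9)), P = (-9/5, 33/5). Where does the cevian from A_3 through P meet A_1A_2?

Barycentric coordinates of P with respect to A_1A_2A_3: (2/5, 1/5, 2/5).
On side A_1A_2 the A_3-coordinate is zero; dropping P's A_3-weight 2/5 and renormalizing the remaining 2/5 : 1/5 gives weights 2/3, 1/3 on A_1, A_2.
Q = (2/3)·(-7, 3) + (1/3)·(-5, 9) = (-19/3, 5).

(-19/3, 5)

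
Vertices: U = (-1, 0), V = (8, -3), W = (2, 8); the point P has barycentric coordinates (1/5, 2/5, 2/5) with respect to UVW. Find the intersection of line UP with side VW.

Line UP meets VW where the U-coordinate vanishes; zeroing P's U-weight and renormalizing leaves V, W-weights 2/5 : 2/5 → (1/2, 1/2).
So Q = (1/2)·V + (1/2)·W = (5, 5/2).

(5, 5/2)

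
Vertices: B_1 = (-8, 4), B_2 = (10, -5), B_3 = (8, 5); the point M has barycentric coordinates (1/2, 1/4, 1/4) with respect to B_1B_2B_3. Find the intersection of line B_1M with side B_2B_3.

Line B_1M meets B_2B_3 where the B_1-coordinate vanishes; zeroing M's B_1-weight and renormalizing leaves B_2, B_3-weights 1/4 : 1/4 → (1/2, 1/2).
So N = (1/2)·B_2 + (1/2)·B_3 = (9, 0).

(9, 0)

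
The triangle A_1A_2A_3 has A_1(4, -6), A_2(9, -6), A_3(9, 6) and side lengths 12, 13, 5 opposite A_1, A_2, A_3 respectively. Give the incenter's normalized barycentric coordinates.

(2/5, 13/30, 1/6)

The incenter has barycentric coordinates proportional to the opposite side lengths: (12 : 13 : 5).
Normalizing by 12+13+5 = 30 gives (2/5, 13/30, 1/6).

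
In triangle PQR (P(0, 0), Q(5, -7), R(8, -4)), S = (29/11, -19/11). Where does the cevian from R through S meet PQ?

(5/8, -7/8)

Barycentric coordinates of S with respect to PQR: (7/11, 1/11, 3/11).
On side PQ the R-coordinate is zero; dropping S's R-weight 3/11 and renormalizing the remaining 7/11 : 1/11 gives weights 7/8, 1/8 on P, Q.
T = (7/8)·(0, 0) + (1/8)·(5, -7) = (5/8, -7/8).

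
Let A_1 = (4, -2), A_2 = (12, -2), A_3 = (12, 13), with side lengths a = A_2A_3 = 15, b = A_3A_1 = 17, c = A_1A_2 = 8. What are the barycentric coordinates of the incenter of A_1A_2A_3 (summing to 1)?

The incenter has barycentric coordinates proportional to the opposite side lengths: (15 : 17 : 8).
Normalizing by 15+17+8 = 40 gives (3/8, 17/40, 1/5).

(3/8, 17/40, 1/5)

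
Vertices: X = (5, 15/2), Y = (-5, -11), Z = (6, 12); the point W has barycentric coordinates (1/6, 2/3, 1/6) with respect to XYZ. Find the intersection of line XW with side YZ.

Line XW meets YZ where the X-coordinate vanishes; zeroing W's X-weight and renormalizing leaves Y, Z-weights 2/3 : 1/6 → (4/5, 1/5).
So V = (4/5)·Y + (1/5)·Z = (-14/5, -32/5).

(-14/5, -32/5)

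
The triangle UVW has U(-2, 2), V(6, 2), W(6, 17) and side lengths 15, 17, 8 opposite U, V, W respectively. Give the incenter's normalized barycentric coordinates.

(3/8, 17/40, 1/5)

The incenter has barycentric coordinates proportional to the opposite side lengths: (15 : 17 : 8).
Normalizing by 15+17+8 = 40 gives (3/8, 17/40, 1/5).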